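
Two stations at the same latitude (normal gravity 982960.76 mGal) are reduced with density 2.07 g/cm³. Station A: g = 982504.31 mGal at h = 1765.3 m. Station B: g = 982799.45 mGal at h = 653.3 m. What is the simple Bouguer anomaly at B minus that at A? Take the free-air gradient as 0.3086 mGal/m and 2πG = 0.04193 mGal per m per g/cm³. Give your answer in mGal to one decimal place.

48.5

Δg_SB(A) = 982504.31 − 982960.76 + 0.3086×1765.3 − 0.04193×2.07×1765.3 = -64.90 mGal
Δg_SB(B) = 982799.45 − 982960.76 + 0.3086×653.3 − 0.04193×2.07×653.3 = -16.40 mGal
Difference = -16.40 − (-64.90) = 48.50 mGal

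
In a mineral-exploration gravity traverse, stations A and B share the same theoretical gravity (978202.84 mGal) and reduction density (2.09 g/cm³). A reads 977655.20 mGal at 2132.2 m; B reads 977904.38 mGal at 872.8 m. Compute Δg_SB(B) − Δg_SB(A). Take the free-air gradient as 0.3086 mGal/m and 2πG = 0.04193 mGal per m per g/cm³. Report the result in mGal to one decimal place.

-29.1

Δg_SB(A) = 977655.20 − 978202.84 + 0.3086×2132.2 − 0.04193×2.09×2132.2 = -76.50 mGal
Δg_SB(B) = 977904.38 − 978202.84 + 0.3086×872.8 − 0.04193×2.09×872.8 = -105.60 mGal
Difference = -105.60 − (-76.50) = -29.10 mGal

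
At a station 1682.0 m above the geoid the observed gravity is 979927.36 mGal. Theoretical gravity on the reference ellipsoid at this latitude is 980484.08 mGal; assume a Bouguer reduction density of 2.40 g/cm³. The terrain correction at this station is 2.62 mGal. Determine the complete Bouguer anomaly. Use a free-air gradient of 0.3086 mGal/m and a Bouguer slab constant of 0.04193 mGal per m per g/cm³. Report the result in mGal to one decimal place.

-204.3

Free-air correction = 0.3086 × 1682.0 = 519.07 mGal
Free-air anomaly = 979927.36 − 980484.08 + (519.07) = -37.65 mGal
Bouguer slab correction = 0.04193 × 2.40 × 1682.0 = 169.26 mGal
Simple Bouguer anomaly = -37.65 − (169.26) = -206.91 mGal
Complete Bouguer anomaly = -206.91 + 2.62 = -204.29 mGal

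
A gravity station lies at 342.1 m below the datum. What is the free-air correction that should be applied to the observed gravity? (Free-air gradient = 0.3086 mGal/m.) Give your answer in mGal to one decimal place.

Free-air correction = 0.3086 × -342.1 = -105.6 mGal

-105.6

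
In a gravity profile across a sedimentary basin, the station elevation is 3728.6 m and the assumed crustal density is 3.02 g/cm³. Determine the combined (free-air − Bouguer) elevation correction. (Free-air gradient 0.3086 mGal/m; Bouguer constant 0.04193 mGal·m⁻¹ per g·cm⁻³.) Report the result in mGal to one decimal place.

678.5

Combined gradient = 0.3086 − 0.04193 × 3.02 = 0.1819714 mGal/m
Combined elevation correction = 0.1819714 × 3728.6 = 678.5 mGal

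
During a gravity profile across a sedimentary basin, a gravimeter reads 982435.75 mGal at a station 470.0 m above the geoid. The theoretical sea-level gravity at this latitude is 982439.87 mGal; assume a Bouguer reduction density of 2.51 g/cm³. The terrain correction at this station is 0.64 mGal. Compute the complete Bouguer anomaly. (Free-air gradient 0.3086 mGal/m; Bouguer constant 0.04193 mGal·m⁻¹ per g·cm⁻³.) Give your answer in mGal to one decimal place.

Free-air correction = 0.3086 × 470.0 = 145.04 mGal
Free-air anomaly = 982435.75 − 982439.87 + (145.04) = 140.92 mGal
Bouguer slab correction = 0.04193 × 2.51 × 470.0 = 49.46 mGal
Simple Bouguer anomaly = 140.92 − (49.46) = 91.46 mGal
Complete Bouguer anomaly = 91.46 + 0.64 = 92.10 mGal

92.1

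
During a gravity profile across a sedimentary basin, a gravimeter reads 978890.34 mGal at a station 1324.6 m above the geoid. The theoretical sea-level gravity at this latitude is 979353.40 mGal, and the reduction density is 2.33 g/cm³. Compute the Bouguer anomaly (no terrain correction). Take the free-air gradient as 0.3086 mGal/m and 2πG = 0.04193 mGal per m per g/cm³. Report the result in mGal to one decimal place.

-183.7

Free-air correction = 0.3086 × 1324.6 = 408.77 mGal
Free-air anomaly = 978890.34 − 979353.40 + (408.77) = -54.29 mGal
Bouguer slab correction = 0.04193 × 2.33 × 1324.6 = 129.41 mGal
Simple Bouguer anomaly = -54.29 − (129.41) = -183.70 mGal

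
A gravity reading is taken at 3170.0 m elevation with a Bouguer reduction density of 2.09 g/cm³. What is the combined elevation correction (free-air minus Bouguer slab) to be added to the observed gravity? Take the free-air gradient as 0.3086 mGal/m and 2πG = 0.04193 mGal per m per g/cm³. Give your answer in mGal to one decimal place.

700.5

Combined gradient = 0.3086 − 0.04193 × 2.09 = 0.2209663 mGal/m
Combined elevation correction = 0.2209663 × 3170.0 = 700.5 mGal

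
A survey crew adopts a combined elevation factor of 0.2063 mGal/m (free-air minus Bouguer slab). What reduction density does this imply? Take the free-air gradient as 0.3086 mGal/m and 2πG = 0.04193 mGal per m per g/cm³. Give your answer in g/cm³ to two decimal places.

2.44

0.2063 = 0.3086 − 0.04193 × ρ
ρ = (0.3086 − 0.2063) / 0.04193 = 2.44 g/cm³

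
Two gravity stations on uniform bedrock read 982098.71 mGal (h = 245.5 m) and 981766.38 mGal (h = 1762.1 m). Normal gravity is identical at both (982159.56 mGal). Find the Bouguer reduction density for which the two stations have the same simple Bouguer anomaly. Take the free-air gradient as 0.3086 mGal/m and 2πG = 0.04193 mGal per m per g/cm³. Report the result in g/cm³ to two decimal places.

2.13

Δg_obs = 981766.38 − 982098.71 = -332.33 mGal over Δh = 1762.1 − 245.5 = 1516.6 m
Equal Bouguer anomalies ⇒ Δg_obs + (0.3086 − 0.04193ρ)·Δh = 0
0.3086 − 0.04193ρ = −Δg_obs/Δh = 0.21913
ρ = (0.3086 − 0.21913) / 0.04193 = 2.13 g/cm³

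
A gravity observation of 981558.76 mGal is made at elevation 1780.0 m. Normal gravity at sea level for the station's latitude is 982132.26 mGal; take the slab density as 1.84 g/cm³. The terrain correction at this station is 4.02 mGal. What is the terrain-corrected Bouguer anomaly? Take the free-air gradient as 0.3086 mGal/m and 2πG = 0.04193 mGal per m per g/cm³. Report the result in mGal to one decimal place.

-157.5

Free-air correction = 0.3086 × 1780.0 = 549.31 mGal
Free-air anomaly = 981558.76 − 982132.26 + (549.31) = -24.19 mGal
Bouguer slab correction = 0.04193 × 1.84 × 1780.0 = 137.33 mGal
Simple Bouguer anomaly = -24.19 − (137.33) = -161.52 mGal
Complete Bouguer anomaly = -161.52 + 4.02 = -157.50 mGal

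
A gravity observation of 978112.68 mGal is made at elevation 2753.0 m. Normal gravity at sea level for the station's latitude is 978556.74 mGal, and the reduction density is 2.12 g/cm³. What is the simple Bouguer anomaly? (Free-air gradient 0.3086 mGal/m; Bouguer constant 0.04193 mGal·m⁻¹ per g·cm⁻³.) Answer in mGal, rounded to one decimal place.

Free-air correction = 0.3086 × 2753.0 = 849.58 mGal
Free-air anomaly = 978112.68 − 978556.74 + (849.58) = 405.52 mGal
Bouguer slab correction = 0.04193 × 2.12 × 2753.0 = 244.72 mGal
Simple Bouguer anomaly = 405.52 − (244.72) = 160.80 mGal

160.8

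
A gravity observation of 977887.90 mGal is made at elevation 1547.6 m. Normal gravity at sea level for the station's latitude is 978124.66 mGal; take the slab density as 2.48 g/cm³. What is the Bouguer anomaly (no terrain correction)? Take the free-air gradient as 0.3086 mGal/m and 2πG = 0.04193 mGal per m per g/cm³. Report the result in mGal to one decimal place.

79.9

Free-air correction = 0.3086 × 1547.6 = 477.59 mGal
Free-air anomaly = 977887.90 − 978124.66 + (477.59) = 240.83 mGal
Bouguer slab correction = 0.04193 × 2.48 × 1547.6 = 160.93 mGal
Simple Bouguer anomaly = 240.83 − (160.93) = 79.90 mGal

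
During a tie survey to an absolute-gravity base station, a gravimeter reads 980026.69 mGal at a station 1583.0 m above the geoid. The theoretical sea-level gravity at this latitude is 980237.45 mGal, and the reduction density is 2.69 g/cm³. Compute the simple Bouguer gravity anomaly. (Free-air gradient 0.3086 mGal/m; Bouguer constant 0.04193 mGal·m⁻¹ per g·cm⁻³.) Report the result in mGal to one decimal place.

99.2

Free-air correction = 0.3086 × 1583.0 = 488.51 mGal
Free-air anomaly = 980026.69 − 980237.45 + (488.51) = 277.75 mGal
Bouguer slab correction = 0.04193 × 2.69 × 1583.0 = 178.55 mGal
Simple Bouguer anomaly = 277.75 − (178.55) = 99.20 mGal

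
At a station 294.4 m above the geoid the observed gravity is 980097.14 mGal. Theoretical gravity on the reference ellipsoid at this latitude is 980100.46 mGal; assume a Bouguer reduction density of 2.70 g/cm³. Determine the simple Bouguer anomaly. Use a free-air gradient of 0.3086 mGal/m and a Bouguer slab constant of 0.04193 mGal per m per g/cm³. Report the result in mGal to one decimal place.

54.2

Free-air correction = 0.3086 × 294.4 = 90.85 mGal
Free-air anomaly = 980097.14 − 980100.46 + (90.85) = 87.53 mGal
Bouguer slab correction = 0.04193 × 2.70 × 294.4 = 33.33 mGal
Simple Bouguer anomaly = 87.53 − (33.33) = 54.20 mGal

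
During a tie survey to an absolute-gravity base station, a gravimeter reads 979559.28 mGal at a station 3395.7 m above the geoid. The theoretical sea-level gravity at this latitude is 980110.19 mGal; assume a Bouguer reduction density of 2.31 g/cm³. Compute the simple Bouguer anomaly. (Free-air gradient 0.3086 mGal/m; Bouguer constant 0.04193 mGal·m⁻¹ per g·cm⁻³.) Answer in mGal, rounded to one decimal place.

Free-air correction = 0.3086 × 3395.7 = 1047.91 mGal
Free-air anomaly = 979559.28 − 980110.19 + (1047.91) = 497.00 mGal
Bouguer slab correction = 0.04193 × 2.31 × 3395.7 = 328.90 mGal
Simple Bouguer anomaly = 497.00 − (328.90) = 168.10 mGal

168.1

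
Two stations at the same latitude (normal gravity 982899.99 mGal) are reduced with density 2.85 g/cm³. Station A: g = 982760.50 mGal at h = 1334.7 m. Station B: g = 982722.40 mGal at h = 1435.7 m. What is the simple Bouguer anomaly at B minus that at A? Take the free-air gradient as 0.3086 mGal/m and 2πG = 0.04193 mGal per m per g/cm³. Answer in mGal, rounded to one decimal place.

Δg_SB(A) = 982760.50 − 982899.99 + 0.3086×1334.7 − 0.04193×2.85×1334.7 = 112.90 mGal
Δg_SB(B) = 982722.40 − 982899.99 + 0.3086×1435.7 − 0.04193×2.85×1435.7 = 93.90 mGal
Difference = 93.90 − (112.90) = -19.00 mGal

-19.0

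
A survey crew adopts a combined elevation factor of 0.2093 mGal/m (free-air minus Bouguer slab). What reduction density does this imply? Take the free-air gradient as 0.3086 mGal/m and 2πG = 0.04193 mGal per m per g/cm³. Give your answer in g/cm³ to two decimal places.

0.2093 = 0.3086 − 0.04193 × ρ
ρ = (0.3086 − 0.2093) / 0.04193 = 2.37 g/cm³

2.37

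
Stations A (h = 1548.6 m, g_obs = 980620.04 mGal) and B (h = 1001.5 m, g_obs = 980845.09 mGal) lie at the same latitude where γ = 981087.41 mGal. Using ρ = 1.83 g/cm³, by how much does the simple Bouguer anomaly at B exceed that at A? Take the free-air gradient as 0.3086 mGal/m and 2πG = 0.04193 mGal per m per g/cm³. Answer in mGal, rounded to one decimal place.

Δg_SB(A) = 980620.04 − 981087.41 + 0.3086×1548.6 − 0.04193×1.83×1548.6 = -108.30 mGal
Δg_SB(B) = 980845.09 − 981087.41 + 0.3086×1001.5 − 0.04193×1.83×1001.5 = -10.10 mGal
Difference = -10.10 − (-108.30) = 98.20 mGal

98.2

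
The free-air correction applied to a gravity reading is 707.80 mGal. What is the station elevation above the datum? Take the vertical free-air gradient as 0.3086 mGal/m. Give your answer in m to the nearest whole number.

h = 707.80 / 0.3086 = 2293.58 m

2294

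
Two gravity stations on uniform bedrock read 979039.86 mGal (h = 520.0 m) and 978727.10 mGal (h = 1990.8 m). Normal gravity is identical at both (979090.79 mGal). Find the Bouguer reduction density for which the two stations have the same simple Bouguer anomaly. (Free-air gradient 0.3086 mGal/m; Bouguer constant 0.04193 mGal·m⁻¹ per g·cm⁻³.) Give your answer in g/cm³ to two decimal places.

2.29

Δg_obs = 978727.10 − 979039.86 = -312.76 mGal over Δh = 1990.8 − 520.0 = 1470.8 m
Equal Bouguer anomalies ⇒ Δg_obs + (0.3086 − 0.04193ρ)·Δh = 0
0.3086 − 0.04193ρ = −Δg_obs/Δh = 0.21265
ρ = (0.3086 − 0.21265) / 0.04193 = 2.29 g/cm³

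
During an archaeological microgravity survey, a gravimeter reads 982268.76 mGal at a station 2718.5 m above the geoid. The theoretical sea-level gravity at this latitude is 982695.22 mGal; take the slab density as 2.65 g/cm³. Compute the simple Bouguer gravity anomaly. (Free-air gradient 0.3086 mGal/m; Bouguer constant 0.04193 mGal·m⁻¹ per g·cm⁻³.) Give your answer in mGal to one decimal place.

110.4

Free-air correction = 0.3086 × 2718.5 = 838.93 mGal
Free-air anomaly = 982268.76 − 982695.22 + (838.93) = 412.47 mGal
Bouguer slab correction = 0.04193 × 2.65 × 2718.5 = 302.06 mGal
Simple Bouguer anomaly = 412.47 − (302.06) = 110.41 mGal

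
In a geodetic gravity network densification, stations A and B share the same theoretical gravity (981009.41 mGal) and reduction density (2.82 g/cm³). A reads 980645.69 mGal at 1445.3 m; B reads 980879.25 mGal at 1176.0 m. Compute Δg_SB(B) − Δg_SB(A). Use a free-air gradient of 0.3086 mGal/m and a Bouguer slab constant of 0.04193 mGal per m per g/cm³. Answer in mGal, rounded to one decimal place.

Δg_SB(A) = 980645.69 − 981009.41 + 0.3086×1445.3 − 0.04193×2.82×1445.3 = -88.60 mGal
Δg_SB(B) = 980879.25 − 981009.41 + 0.3086×1176.0 − 0.04193×2.82×1176.0 = 93.70 mGal
Difference = 93.70 − (-88.60) = 182.30 mGal

182.3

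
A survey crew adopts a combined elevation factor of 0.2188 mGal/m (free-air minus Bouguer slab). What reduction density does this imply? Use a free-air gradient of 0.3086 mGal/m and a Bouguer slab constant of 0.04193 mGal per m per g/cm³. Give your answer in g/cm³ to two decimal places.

0.2188 = 0.3086 − 0.04193 × ρ
ρ = (0.3086 − 0.2188) / 0.04193 = 2.14 g/cm³

2.14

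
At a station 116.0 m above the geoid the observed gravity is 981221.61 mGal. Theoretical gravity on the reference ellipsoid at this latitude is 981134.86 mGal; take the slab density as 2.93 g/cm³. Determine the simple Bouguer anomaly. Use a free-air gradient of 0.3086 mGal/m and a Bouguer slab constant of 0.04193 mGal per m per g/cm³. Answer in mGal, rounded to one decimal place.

108.3

Free-air correction = 0.3086 × 116.0 = 35.80 mGal
Free-air anomaly = 981221.61 − 981134.86 + (35.80) = 122.55 mGal
Bouguer slab correction = 0.04193 × 2.93 × 116.0 = 14.25 mGal
Simple Bouguer anomaly = 122.55 − (14.25) = 108.30 mGal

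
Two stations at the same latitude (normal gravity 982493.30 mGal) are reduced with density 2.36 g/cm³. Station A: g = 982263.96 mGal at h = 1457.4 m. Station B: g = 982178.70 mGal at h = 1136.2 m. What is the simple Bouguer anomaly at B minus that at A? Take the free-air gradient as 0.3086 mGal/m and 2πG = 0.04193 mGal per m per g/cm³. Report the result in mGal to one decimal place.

Δg_SB(A) = 982263.96 − 982493.30 + 0.3086×1457.4 − 0.04193×2.36×1457.4 = 76.20 mGal
Δg_SB(B) = 982178.70 − 982493.30 + 0.3086×1136.2 − 0.04193×2.36×1136.2 = -76.40 mGal
Difference = -76.40 − (76.20) = -152.60 mGal

-152.6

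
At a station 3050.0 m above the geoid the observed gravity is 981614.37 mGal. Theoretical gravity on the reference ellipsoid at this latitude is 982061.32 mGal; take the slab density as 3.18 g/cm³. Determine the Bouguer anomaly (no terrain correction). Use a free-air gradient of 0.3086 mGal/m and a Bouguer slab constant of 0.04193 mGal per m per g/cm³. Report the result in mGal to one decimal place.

Free-air correction = 0.3086 × 3050.0 = 941.23 mGal
Free-air anomaly = 981614.37 − 982061.32 + (941.23) = 494.28 mGal
Bouguer slab correction = 0.04193 × 3.18 × 3050.0 = 406.68 mGal
Simple Bouguer anomaly = 494.28 − (406.68) = 87.60 mGal

87.6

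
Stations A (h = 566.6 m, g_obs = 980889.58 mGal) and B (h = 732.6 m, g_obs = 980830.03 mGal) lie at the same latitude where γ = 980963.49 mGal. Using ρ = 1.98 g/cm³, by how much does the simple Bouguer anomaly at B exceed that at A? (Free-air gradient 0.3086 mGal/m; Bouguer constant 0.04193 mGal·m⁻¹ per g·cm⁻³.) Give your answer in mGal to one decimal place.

-22.1

Δg_SB(A) = 980889.58 − 980963.49 + 0.3086×566.6 − 0.04193×1.98×566.6 = 53.90 mGal
Δg_SB(B) = 980830.03 − 980963.49 + 0.3086×732.6 − 0.04193×1.98×732.6 = 31.80 mGal
Difference = 31.80 − (53.90) = -22.10 mGal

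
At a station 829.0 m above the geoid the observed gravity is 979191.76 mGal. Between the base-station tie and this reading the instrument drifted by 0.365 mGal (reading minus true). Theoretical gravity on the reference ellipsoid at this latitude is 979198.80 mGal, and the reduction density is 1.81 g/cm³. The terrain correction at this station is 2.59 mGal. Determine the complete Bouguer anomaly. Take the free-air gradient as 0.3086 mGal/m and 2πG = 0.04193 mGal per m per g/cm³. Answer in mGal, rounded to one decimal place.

188.1

Drift-corrected reading = 979191.76 − (0.365) = 979191.395 mGal
Free-air correction = 0.3086 × 829.0 = 255.83 mGal
Free-air anomaly = 979191.395 − 979198.80 + (255.83) = 248.425 mGal
Bouguer slab correction = 0.04193 × 1.81 × 829.0 = 62.92 mGal
Simple Bouguer anomaly = 248.425 − (62.92) = 185.505 mGal
Complete Bouguer anomaly = 185.505 + 2.59 = 188.095 mGal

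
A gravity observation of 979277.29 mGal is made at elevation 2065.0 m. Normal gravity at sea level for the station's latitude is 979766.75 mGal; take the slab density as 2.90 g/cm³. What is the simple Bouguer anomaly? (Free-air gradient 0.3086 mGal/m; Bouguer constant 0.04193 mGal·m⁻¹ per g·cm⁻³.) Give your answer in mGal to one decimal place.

Free-air correction = 0.3086 × 2065.0 = 637.26 mGal
Free-air anomaly = 979277.29 − 979766.75 + (637.26) = 147.80 mGal
Bouguer slab correction = 0.04193 × 2.90 × 2065.0 = 251.10 mGal
Simple Bouguer anomaly = 147.80 − (251.10) = -103.30 mGal

-103.3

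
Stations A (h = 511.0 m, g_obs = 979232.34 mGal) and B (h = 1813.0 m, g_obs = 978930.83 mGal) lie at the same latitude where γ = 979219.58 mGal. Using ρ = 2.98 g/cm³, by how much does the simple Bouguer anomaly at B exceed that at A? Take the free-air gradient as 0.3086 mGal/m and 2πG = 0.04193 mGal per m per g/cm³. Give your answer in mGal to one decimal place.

Δg_SB(A) = 979232.34 − 979219.58 + 0.3086×511.0 − 0.04193×2.98×511.0 = 106.60 mGal
Δg_SB(B) = 978930.83 − 979219.58 + 0.3086×1813.0 − 0.04193×2.98×1813.0 = 44.20 mGal
Difference = 44.20 − (106.60) = -62.40 mGal

-62.4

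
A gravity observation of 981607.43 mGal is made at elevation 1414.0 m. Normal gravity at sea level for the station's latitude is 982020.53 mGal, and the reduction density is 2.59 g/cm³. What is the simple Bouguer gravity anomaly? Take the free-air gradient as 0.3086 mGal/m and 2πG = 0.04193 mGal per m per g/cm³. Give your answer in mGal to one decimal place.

Free-air correction = 0.3086 × 1414.0 = 436.36 mGal
Free-air anomaly = 981607.43 − 982020.53 + (436.36) = 23.26 mGal
Bouguer slab correction = 0.04193 × 2.59 × 1414.0 = 153.56 mGal
Simple Bouguer anomaly = 23.26 − (153.56) = -130.30 mGal

-130.3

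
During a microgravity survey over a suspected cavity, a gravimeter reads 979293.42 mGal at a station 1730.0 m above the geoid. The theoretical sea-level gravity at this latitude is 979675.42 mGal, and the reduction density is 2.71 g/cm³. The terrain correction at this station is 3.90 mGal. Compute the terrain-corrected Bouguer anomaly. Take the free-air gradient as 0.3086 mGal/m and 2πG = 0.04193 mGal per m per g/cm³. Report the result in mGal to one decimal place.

Free-air correction = 0.3086 × 1730.0 = 533.88 mGal
Free-air anomaly = 979293.42 − 979675.42 + (533.88) = 151.88 mGal
Bouguer slab correction = 0.04193 × 2.71 × 1730.0 = 196.58 mGal
Simple Bouguer anomaly = 151.88 − (196.58) = -44.70 mGal
Complete Bouguer anomaly = -44.70 + 3.90 = -40.80 mGal

-40.8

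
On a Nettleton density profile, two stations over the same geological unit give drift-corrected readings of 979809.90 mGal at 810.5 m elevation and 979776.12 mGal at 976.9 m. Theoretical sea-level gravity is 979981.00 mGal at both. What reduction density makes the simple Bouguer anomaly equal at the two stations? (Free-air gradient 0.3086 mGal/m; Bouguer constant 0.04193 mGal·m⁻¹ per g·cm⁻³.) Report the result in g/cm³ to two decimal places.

2.52

Δg_obs = 979776.12 − 979809.90 = -33.78 mGal over Δh = 976.9 − 810.5 = 166.4 m
Equal Bouguer anomalies ⇒ Δg_obs + (0.3086 − 0.04193ρ)·Δh = 0
0.3086 − 0.04193ρ = −Δg_obs/Δh = 0.20300
ρ = (0.3086 − 0.20300) / 0.04193 = 2.52 g/cm³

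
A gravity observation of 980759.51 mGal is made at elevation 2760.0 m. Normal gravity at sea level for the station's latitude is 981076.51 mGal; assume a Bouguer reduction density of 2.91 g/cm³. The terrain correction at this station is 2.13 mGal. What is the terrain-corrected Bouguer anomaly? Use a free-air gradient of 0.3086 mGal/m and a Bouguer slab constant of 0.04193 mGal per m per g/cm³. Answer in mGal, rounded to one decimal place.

Free-air correction = 0.3086 × 2760.0 = 851.74 mGal
Free-air anomaly = 980759.51 − 981076.51 + (851.74) = 534.74 mGal
Bouguer slab correction = 0.04193 × 2.91 × 2760.0 = 336.76 mGal
Simple Bouguer anomaly = 534.74 − (336.76) = 197.98 mGal
Complete Bouguer anomaly = 197.98 + 2.13 = 200.11 mGal

200.1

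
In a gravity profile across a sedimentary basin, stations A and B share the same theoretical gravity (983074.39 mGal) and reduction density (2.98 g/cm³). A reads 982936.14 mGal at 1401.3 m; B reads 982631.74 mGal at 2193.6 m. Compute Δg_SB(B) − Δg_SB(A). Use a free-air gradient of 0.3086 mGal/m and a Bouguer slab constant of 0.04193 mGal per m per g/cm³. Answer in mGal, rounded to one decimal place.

-158.9

Δg_SB(A) = 982936.14 − 983074.39 + 0.3086×1401.3 − 0.04193×2.98×1401.3 = 119.10 mGal
Δg_SB(B) = 982631.74 − 983074.39 + 0.3086×2193.6 − 0.04193×2.98×2193.6 = -39.80 mGal
Difference = -39.80 − (119.10) = -158.90 mGal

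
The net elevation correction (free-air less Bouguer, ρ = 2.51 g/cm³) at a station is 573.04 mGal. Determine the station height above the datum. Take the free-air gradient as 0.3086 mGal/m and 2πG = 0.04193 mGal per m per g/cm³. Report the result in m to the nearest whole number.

Combined gradient = 0.3086 − 0.04193 × 2.51 = 0.2033557 mGal/m
h = 573.04 / 0.2033557 = 2817.92 m

2818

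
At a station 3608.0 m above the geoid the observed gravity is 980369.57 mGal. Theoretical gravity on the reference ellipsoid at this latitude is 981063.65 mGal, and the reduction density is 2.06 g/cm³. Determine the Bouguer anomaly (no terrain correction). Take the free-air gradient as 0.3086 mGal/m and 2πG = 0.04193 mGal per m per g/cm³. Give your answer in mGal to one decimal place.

107.7

Free-air correction = 0.3086 × 3608.0 = 1113.43 mGal
Free-air anomaly = 980369.57 − 981063.65 + (1113.43) = 419.35 mGal
Bouguer slab correction = 0.04193 × 2.06 × 3608.0 = 311.64 mGal
Simple Bouguer anomaly = 419.35 − (311.64) = 107.71 mGal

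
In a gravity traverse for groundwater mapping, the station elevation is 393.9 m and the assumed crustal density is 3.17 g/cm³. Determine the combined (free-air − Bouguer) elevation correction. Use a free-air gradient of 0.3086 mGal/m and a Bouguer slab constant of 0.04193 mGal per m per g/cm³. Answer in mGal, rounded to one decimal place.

69.2

Combined gradient = 0.3086 − 0.04193 × 3.17 = 0.1756819 mGal/m
Combined elevation correction = 0.1756819 × 393.9 = 69.2 mGal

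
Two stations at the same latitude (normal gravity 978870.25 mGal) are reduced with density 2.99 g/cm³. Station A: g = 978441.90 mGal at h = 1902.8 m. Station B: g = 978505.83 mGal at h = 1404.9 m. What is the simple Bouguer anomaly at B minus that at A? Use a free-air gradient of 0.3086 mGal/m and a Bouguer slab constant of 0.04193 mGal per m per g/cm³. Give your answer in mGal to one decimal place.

-27.3

Δg_SB(A) = 978441.90 − 978870.25 + 0.3086×1902.8 − 0.04193×2.99×1902.8 = -79.70 mGal
Δg_SB(B) = 978505.83 − 978870.25 + 0.3086×1404.9 − 0.04193×2.99×1404.9 = -107.00 mGal
Difference = -107.00 − (-79.70) = -27.30 mGal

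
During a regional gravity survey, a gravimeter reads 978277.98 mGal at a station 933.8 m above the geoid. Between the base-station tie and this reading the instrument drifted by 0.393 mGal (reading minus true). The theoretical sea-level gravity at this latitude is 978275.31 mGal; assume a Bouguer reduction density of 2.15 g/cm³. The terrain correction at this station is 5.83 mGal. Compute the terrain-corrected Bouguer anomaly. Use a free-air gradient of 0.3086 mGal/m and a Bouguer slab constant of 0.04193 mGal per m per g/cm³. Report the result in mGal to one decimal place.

Drift-corrected reading = 978277.98 − (0.393) = 978277.587 mGal
Free-air correction = 0.3086 × 933.8 = 288.17 mGal
Free-air anomaly = 978277.587 − 978275.31 + (288.17) = 290.447 mGal
Bouguer slab correction = 0.04193 × 2.15 × 933.8 = 84.18 mGal
Simple Bouguer anomaly = 290.447 − (84.18) = 206.267 mGal
Complete Bouguer anomaly = 206.267 + 5.83 = 212.097 mGal

212.1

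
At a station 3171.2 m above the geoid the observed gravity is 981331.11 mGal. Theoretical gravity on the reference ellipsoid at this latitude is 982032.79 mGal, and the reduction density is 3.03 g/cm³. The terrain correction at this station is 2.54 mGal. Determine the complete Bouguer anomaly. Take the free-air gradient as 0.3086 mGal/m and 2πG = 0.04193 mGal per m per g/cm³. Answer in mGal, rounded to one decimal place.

Free-air correction = 0.3086 × 3171.2 = 978.63 mGal
Free-air anomaly = 981331.11 − 982032.79 + (978.63) = 276.95 mGal
Bouguer slab correction = 0.04193 × 3.03 × 3171.2 = 402.89 mGal
Simple Bouguer anomaly = 276.95 − (402.89) = -125.94 mGal
Complete Bouguer anomaly = -125.94 + 2.54 = -123.40 mGal

-123.4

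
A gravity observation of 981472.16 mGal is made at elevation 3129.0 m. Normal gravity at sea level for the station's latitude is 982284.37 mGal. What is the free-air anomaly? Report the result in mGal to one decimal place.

Free-air correction = 0.3086 × 3129.0 = 965.61 mGal
Free-air anomaly = 981472.16 − 982284.37 + (965.61) = 153.40 mGal

153.4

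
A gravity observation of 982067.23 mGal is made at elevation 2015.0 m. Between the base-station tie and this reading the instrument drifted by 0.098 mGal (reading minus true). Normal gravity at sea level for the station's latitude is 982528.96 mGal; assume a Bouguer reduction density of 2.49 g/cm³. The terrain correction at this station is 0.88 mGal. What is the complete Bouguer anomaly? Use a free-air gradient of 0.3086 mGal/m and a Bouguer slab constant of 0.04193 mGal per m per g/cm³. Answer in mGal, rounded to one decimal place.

-49.5

Drift-corrected reading = 982067.23 − (0.098) = 982067.132 mGal
Free-air correction = 0.3086 × 2015.0 = 621.83 mGal
Free-air anomaly = 982067.132 − 982528.96 + (621.83) = 160.002 mGal
Bouguer slab correction = 0.04193 × 2.49 × 2015.0 = 210.38 mGal
Simple Bouguer anomaly = 160.002 − (210.38) = -50.378 mGal
Complete Bouguer anomaly = -50.378 + 0.88 = -49.498 mGal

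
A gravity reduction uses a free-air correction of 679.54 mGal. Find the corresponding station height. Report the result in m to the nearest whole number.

2202

h = 679.54 / 0.3086 = 2202.01 m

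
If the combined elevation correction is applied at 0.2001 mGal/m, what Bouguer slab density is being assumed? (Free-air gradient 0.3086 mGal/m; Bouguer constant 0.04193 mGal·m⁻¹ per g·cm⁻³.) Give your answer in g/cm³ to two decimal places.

0.2001 = 0.3086 − 0.04193 × ρ
ρ = (0.3086 − 0.2001) / 0.04193 = 2.59 g/cm³

2.59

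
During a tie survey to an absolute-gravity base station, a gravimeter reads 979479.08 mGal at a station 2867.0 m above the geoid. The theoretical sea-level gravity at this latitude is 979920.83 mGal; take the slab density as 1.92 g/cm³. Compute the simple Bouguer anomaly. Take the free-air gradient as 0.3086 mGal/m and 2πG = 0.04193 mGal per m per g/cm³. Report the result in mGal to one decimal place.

Free-air correction = 0.3086 × 2867.0 = 884.76 mGal
Free-air anomaly = 979479.08 − 979920.83 + (884.76) = 443.01 mGal
Bouguer slab correction = 0.04193 × 1.92 × 2867.0 = 230.81 mGal
Simple Bouguer anomaly = 443.01 − (230.81) = 212.20 mGal

212.2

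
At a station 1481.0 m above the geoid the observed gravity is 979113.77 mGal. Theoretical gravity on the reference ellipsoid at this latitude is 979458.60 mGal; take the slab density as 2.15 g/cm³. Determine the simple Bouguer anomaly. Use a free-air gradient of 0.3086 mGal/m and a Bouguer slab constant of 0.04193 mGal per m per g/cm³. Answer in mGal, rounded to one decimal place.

-21.3

Free-air correction = 0.3086 × 1481.0 = 457.04 mGal
Free-air anomaly = 979113.77 − 979458.60 + (457.04) = 112.21 mGal
Bouguer slab correction = 0.04193 × 2.15 × 1481.0 = 133.51 mGal
Simple Bouguer anomaly = 112.21 − (133.51) = -21.30 mGal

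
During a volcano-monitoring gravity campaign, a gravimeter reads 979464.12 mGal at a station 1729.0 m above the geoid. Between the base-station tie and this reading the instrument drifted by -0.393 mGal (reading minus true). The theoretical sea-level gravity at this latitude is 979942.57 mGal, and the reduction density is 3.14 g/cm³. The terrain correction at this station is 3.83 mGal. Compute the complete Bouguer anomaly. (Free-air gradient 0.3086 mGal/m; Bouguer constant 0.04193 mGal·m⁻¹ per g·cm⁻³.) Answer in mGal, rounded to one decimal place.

Drift-corrected reading = 979464.12 − (-0.393) = 979464.513 mGal
Free-air correction = 0.3086 × 1729.0 = 533.57 mGal
Free-air anomaly = 979464.513 − 979942.57 + (533.57) = 55.513 mGal
Bouguer slab correction = 0.04193 × 3.14 × 1729.0 = 227.64 mGal
Simple Bouguer anomaly = 55.513 − (227.64) = -172.127 mGal
Complete Bouguer anomaly = -172.127 + 3.83 = -168.297 mGal

-168.3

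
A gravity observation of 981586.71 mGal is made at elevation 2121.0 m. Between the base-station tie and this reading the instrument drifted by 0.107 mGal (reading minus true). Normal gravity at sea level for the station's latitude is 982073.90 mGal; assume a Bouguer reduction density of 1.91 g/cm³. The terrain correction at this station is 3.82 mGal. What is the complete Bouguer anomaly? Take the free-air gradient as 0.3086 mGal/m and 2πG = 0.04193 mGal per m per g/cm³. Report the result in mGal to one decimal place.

Drift-corrected reading = 981586.71 − (0.107) = 981586.603 mGal
Free-air correction = 0.3086 × 2121.0 = 654.54 mGal
Free-air anomaly = 981586.603 − 982073.90 + (654.54) = 167.243 mGal
Bouguer slab correction = 0.04193 × 1.91 × 2121.0 = 169.86 mGal
Simple Bouguer anomaly = 167.243 − (169.86) = -2.617 mGal
Complete Bouguer anomaly = -2.617 + 3.82 = 1.203 mGal

1.2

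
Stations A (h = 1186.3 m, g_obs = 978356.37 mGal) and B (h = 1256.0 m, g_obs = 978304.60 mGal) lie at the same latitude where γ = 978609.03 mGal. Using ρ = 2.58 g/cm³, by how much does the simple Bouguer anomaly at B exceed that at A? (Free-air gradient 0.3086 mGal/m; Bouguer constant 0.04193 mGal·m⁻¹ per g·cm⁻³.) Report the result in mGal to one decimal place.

Δg_SB(A) = 978356.37 − 978609.03 + 0.3086×1186.3 − 0.04193×2.58×1186.3 = -14.90 mGal
Δg_SB(B) = 978304.60 − 978609.03 + 0.3086×1256.0 − 0.04193×2.58×1256.0 = -52.70 mGal
Difference = -52.70 − (-14.90) = -37.80 mGal

-37.8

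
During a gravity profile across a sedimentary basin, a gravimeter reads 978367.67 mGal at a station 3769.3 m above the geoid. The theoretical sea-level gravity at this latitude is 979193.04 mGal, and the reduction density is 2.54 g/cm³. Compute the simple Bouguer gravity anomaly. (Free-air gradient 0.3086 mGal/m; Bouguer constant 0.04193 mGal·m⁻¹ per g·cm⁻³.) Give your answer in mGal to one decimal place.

Free-air correction = 0.3086 × 3769.3 = 1163.21 mGal
Free-air anomaly = 978367.67 − 979193.04 + (1163.21) = 337.84 mGal
Bouguer slab correction = 0.04193 × 2.54 × 3769.3 = 401.44 mGal
Simple Bouguer anomaly = 337.84 − (401.44) = -63.60 mGal

-63.6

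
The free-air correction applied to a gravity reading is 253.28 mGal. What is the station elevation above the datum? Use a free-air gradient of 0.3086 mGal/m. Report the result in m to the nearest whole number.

h = 253.28 / 0.3086 = 820.74 m

821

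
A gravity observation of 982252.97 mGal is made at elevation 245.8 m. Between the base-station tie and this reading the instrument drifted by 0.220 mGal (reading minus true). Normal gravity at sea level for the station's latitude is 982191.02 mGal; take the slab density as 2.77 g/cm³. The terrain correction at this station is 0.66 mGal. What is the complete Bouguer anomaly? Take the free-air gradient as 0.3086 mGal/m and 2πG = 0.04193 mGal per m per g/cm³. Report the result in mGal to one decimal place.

109.7

Drift-corrected reading = 982252.97 − (0.220) = 982252.750 mGal
Free-air correction = 0.3086 × 245.8 = 75.85 mGal
Free-air anomaly = 982252.750 − 982191.02 + (75.85) = 137.580 mGal
Bouguer slab correction = 0.04193 × 2.77 × 245.8 = 28.55 mGal
Simple Bouguer anomaly = 137.580 − (28.55) = 109.030 mGal
Complete Bouguer anomaly = 109.030 + 0.66 = 109.690 mGal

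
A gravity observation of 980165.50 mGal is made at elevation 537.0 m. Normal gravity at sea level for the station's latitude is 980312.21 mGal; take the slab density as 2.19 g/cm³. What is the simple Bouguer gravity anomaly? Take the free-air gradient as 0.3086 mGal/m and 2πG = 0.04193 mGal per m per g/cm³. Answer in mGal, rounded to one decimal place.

Free-air correction = 0.3086 × 537.0 = 165.72 mGal
Free-air anomaly = 980165.50 − 980312.21 + (165.72) = 19.01 mGal
Bouguer slab correction = 0.04193 × 2.19 × 537.0 = 49.31 mGal
Simple Bouguer anomaly = 19.01 − (49.31) = -30.30 mGal

-30.3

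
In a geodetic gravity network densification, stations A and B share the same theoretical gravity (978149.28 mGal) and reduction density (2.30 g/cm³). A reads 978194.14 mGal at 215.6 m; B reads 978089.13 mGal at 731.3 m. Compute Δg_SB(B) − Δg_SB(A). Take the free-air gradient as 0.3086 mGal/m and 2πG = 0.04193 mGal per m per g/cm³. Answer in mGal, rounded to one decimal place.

4.4

Δg_SB(A) = 978194.14 − 978149.28 + 0.3086×215.6 − 0.04193×2.30×215.6 = 90.60 mGal
Δg_SB(B) = 978089.13 − 978149.28 + 0.3086×731.3 − 0.04193×2.30×731.3 = 95.00 mGal
Difference = 95.00 − (90.60) = 4.40 mGal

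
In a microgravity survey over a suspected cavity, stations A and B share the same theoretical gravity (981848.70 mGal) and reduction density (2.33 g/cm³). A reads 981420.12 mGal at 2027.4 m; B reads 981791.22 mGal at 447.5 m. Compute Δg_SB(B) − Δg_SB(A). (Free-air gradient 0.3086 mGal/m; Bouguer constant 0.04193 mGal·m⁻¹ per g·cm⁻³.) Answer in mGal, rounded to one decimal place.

Δg_SB(A) = 981420.12 − 981848.70 + 0.3086×2027.4 − 0.04193×2.33×2027.4 = -1.00 mGal
Δg_SB(B) = 981791.22 − 981848.70 + 0.3086×447.5 − 0.04193×2.33×447.5 = 36.90 mGal
Difference = 36.90 − (-1.00) = 37.90 mGal

37.9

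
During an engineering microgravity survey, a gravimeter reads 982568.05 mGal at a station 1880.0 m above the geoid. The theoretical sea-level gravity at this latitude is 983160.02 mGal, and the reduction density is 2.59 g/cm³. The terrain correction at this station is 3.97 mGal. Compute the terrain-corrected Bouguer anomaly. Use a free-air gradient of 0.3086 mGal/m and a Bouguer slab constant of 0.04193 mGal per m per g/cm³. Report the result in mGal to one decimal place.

-212.0

Free-air correction = 0.3086 × 1880.0 = 580.17 mGal
Free-air anomaly = 982568.05 − 983160.02 + (580.17) = -11.80 mGal
Bouguer slab correction = 0.04193 × 2.59 × 1880.0 = 204.17 mGal
Simple Bouguer anomaly = -11.80 − (204.17) = -215.97 mGal
Complete Bouguer anomaly = -215.97 + 3.97 = -212.00 mGal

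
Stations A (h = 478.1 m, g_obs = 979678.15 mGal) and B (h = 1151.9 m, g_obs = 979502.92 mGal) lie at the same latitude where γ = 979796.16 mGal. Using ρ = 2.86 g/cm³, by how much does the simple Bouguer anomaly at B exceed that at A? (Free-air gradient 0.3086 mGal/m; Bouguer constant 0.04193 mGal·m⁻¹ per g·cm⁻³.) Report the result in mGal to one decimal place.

-48.1

Δg_SB(A) = 979678.15 − 979796.16 + 0.3086×478.1 − 0.04193×2.86×478.1 = -27.80 mGal
Δg_SB(B) = 979502.92 − 979796.16 + 0.3086×1151.9 − 0.04193×2.86×1151.9 = -75.90 mGal
Difference = -75.90 − (-27.80) = -48.10 mGal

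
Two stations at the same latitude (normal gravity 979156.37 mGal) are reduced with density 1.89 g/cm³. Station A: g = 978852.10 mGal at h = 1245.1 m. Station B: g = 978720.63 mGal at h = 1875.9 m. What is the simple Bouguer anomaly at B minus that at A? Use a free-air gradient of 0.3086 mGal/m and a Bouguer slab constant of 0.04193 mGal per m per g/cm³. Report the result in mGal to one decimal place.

13.2

Δg_SB(A) = 978852.10 − 979156.37 + 0.3086×1245.1 − 0.04193×1.89×1245.1 = -18.70 mGal
Δg_SB(B) = 978720.63 − 979156.37 + 0.3086×1875.9 − 0.04193×1.89×1875.9 = -5.50 mGal
Difference = -5.50 − (-18.70) = 13.20 mGal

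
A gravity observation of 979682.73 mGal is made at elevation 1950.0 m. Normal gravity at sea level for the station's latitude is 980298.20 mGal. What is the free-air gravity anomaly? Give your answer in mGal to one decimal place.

Free-air correction = 0.3086 × 1950.0 = 601.77 mGal
Free-air anomaly = 979682.73 − 980298.20 + (601.77) = -13.70 mGal

-13.7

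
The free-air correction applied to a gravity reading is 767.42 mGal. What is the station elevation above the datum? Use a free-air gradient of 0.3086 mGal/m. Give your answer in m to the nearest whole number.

h = 767.42 / 0.3086 = 2486.78 m

2487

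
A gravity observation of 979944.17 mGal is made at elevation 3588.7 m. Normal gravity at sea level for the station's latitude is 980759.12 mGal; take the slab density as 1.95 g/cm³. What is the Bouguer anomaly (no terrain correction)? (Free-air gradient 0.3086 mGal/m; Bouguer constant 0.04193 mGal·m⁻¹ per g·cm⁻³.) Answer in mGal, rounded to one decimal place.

-0.9

Free-air correction = 0.3086 × 3588.7 = 1107.47 mGal
Free-air anomaly = 979944.17 − 980759.12 + (1107.47) = 292.52 mGal
Bouguer slab correction = 0.04193 × 1.95 × 3588.7 = 293.42 mGal
Simple Bouguer anomaly = 292.52 − (293.42) = -0.90 mGal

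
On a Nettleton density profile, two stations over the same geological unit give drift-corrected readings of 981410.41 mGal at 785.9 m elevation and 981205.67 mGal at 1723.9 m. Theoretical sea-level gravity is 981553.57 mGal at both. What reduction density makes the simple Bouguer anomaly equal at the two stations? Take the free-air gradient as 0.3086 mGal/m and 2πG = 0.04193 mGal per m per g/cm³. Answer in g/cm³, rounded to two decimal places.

Δg_obs = 981205.67 − 981410.41 = -204.74 mGal over Δh = 1723.9 − 785.9 = 938.0 m
Equal Bouguer anomalies ⇒ Δg_obs + (0.3086 − 0.04193ρ)·Δh = 0
0.3086 − 0.04193ρ = −Δg_obs/Δh = 0.21827
ρ = (0.3086 − 0.21827) / 0.04193 = 2.15 g/cm³

2.15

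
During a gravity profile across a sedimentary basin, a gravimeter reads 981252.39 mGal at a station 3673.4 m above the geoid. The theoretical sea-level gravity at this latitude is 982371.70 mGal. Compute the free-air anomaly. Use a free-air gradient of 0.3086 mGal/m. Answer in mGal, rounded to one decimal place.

Free-air correction = 0.3086 × 3673.4 = 1133.61 mGal
Free-air anomaly = 981252.39 − 982371.70 + (1133.61) = 14.30 mGal

14.3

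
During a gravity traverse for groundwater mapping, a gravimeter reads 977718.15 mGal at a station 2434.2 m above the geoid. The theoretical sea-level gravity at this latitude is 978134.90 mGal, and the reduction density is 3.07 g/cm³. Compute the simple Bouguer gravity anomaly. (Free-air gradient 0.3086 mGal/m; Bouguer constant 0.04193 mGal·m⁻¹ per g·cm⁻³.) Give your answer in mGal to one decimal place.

Free-air correction = 0.3086 × 2434.2 = 751.19 mGal
Free-air anomaly = 977718.15 − 978134.90 + (751.19) = 334.44 mGal
Bouguer slab correction = 0.04193 × 3.07 × 2434.2 = 313.34 mGal
Simple Bouguer anomaly = 334.44 − (313.34) = 21.10 mGal

21.1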